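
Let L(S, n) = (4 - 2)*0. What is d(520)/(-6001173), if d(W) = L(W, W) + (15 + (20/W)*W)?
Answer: -35/6001173 ≈ -5.8322e-6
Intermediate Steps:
L(S, n) = 0 (L(S, n) = 2*0 = 0)
d(W) = 35 (d(W) = 0 + (15 + (20/W)*W) = 0 + (15 + 20) = 0 + 35 = 35)
d(520)/(-6001173) = 35/(-6001173) = 35*(-1/6001173) = -35/6001173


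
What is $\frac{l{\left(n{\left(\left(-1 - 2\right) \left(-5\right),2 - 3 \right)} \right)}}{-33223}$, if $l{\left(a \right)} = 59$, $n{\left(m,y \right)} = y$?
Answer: $- \frac{59}{33223} \approx -0.0017759$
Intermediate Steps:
$\frac{l{\left(n{\left(\left(-1 - 2\right) \left(-5\right),2 - 3 \right)} \right)}}{-33223} = \frac{59}{-33223} = 59 \left(- \frac{1}{33223}\right) = - \frac{59}{33223}$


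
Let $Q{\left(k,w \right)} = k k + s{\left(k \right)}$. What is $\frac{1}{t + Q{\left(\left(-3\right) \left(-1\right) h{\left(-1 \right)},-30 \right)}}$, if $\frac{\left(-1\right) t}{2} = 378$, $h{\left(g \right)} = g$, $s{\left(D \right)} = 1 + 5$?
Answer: $- \frac{1}{741} \approx -0.0013495$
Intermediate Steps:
$s{\left(D \right)} = 6$
$Q{\left(k,w \right)} = 6 + k^{2}$ ($Q{\left(k,w \right)} = k k + 6 = k^{2} + 6 = 6 + k^{2}$)
$t = -756$ ($t = \left(-2\right) 378 = -756$)
$\frac{1}{t + Q{\left(\left(-3\right) \left(-1\right) h{\left(-1 \right)},-30 \right)}} = \frac{1}{-756 + \left(6 + \left(\left(-3\right) \left(-1\right) \left(-1\right)\right)^{2}\right)} = \frac{1}{-756 + \left(6 + \left(3 \left(-1\right)\right)^{2}\right)} = \frac{1}{-756 + \left(6 + \left(-3\right)^{2}\right)} = \frac{1}{-756 + \left(6 + 9\right)} = \frac{1}{-756 + 15} = \frac{1}{-741} = - \frac{1}{741}$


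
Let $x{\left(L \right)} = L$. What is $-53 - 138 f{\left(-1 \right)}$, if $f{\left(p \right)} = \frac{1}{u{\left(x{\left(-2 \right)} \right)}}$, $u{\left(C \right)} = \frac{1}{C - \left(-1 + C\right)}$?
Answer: $-191$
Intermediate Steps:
$u{\left(C \right)} = 1$ ($u{\left(C \right)} = 1^{-1} = 1$)
$f{\left(p \right)} = 1$ ($f{\left(p \right)} = 1^{-1} = 1$)
$-53 - 138 f{\left(-1 \right)} = -53 - 138 = -191$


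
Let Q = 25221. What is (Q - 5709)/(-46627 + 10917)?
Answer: -9756/17855 ≈ -0.54640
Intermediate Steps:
(Q - 5709)/(-46627 + 10917) = (25221 - 5709)/(-46627 + 10917) = 19512/(-35710) = 19512*(-1/35710) = -9756/17855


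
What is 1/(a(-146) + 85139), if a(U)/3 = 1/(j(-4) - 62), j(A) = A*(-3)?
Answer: 50/4256947 ≈ 1.1746e-5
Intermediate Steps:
j(A) = -3*A
a(U) = -3/50 (a(U) = 3/(-3*(-4) - 62) = 3/(12 - 62) = 3/(-50) = 3*(-1/50) = -3/50)
1/(a(-146) + 85139) = 1/(-3/50 + 85139) = 1/(4256947/50) = 50/4256947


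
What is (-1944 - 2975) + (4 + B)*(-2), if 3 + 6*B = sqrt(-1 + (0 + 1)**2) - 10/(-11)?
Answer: -162568/33 ≈ -4926.3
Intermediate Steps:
B = -23/66 (B = -1/2 + (sqrt(-1 + (0 + 1)**2) - 10/(-11))/6 = -1/2 + (sqrt(-1 + 1**2) - 10*(-1)/11)/6 = -1/2 + (sqrt(-1 + 1) - 1*(-10/11))/6 = -1/2 + (sqrt(0) + 10/11)/6 = -1/2 + (0 + 10/11)/6 = -1/2 + (1/6)*(10/11) = -1/2 + 5/33 = -23/66 ≈ -0.34848)
(-1944 - 2975) + (4 + B)*(-2) = (-1944 - 2975) + (4 - 23/66)*(-2) = -4919 + (241/66)*(-2) = -4919 - 241/33 = -162568/33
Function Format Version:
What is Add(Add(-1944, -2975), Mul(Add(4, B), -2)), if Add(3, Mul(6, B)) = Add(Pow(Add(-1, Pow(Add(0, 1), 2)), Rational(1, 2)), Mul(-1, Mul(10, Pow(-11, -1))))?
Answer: Rational(-162568, 33) ≈ -4926.3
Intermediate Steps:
B = Rational(-23, 66) (B = Add(Rational(-1, 2), Mul(Rational(1, 6), Add(Pow(Add(-1, Pow(Add(0, 1), 2)), Rational(1, 2)), Mul(-1, Mul(10, Pow(-11, -1)))))) = Add(Rational(-1, 2), Mul(Rational(1, 6), Add(Pow(Add(-1, Pow(1, 2)), Rational(1, 2)), Mul(-1, Mul(10, Rational(-1, 11)))))) = Add(Rational(-1, 2), Mul(Rational(1, 6), Add(Pow(Add(-1, 1), Rational(1, 2)), Mul(-1, Rational(-10, 11))))) = Add(Rational(-1, 2), Mul(Rational(1, 6), Add(Pow(0, Rational(1, 2)), Rational(10, 11)))) = Add(Rational(-1, 2), Mul(Rational(1, 6), Add(0, Rational(10, 11)))) = Add(Rational(-1, 2), Mul(Rational(1, 6), Rational(10, 11))) = Add(Rational(-1, 2), Rational(5, 33)) = Rational(-23, 66) ≈ -0.34848)
Add(Add(-1944, -2975), Mul(Add(4, B), -2)) = Add(Add(-1944, -2975), Mul(Add(4, Rational(-23, 66)), -2)) = Add(-4919, Mul(Rational(241, 66), -2)) = Add(-4919, Rational(-241, 33)) = Rational(-162568, 33)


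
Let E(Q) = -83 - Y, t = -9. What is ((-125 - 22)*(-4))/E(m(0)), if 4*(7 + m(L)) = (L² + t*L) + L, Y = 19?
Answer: -98/17 ≈ -5.7647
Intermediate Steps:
m(L) = -7 - 2*L + L²/4 (m(L) = -7 + ((L² - 9*L) + L)/4 = -7 + (L² - 8*L)/4 = -7 + (-2*L + L²/4) = -7 - 2*L + L²/4)
E(Q) = -102 (E(Q) = -83 - 1*19 = -83 - 19 = -102)
((-125 - 22)*(-4))/E(m(0)) = ((-125 - 22)*(-4))/(-102) = -147*(-4)*(-1/102) = 588*(-1/102) = -98/17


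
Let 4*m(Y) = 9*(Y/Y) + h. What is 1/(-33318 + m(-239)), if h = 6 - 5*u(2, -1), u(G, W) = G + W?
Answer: -2/66631 ≈ -3.0016e-5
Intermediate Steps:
h = 1 (h = 6 - 5*(2 - 1) = 6 - 5*1 = 6 - 5 = 1)
m(Y) = 5/2 (m(Y) = (9*(Y/Y) + 1)/4 = (9*1 + 1)/4 = (9 + 1)/4 = (¼)*10 = 5/2)
1/(-33318 + m(-239)) = 1/(-33318 + 5/2) = 1/(-66631/2) = -2/66631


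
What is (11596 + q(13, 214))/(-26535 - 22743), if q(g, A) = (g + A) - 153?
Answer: -1945/8213 ≈ -0.23682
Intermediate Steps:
q(g, A) = -153 + A + g (q(g, A) = (A + g) - 153 = -153 + A + g)
(11596 + q(13, 214))/(-26535 - 22743) = (11596 + (-153 + 214 + 13))/(-26535 - 22743) = (11596 + 74)/(-49278) = 11670*(-1/49278) = -1945/8213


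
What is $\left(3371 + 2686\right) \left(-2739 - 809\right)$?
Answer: $-21490236$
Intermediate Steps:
$\left(3371 + 2686\right) \left(-2739 - 809\right) = 6057 \left(-3548\right) = -21490236$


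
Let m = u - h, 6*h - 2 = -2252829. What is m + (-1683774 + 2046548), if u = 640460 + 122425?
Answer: 9006781/6 ≈ 1.5011e+6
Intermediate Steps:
u = 762885
h = -2252827/6 (h = 1/3 + (1/6)*(-2252829) = 1/3 - 750943/2 = -2252827/6 ≈ -3.7547e+5)
m = 6830137/6 (m = 762885 - 1*(-2252827/6) = 762885 + 2252827/6 = 6830137/6 ≈ 1.1384e+6)
m + (-1683774 + 2046548) = 6830137/6 + (-1683774 + 2046548) = 6830137/6 + 362774 = 9006781/6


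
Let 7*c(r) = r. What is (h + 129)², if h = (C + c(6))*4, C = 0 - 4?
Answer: 664225/49 ≈ 13556.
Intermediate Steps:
c(r) = r/7
C = -4
h = -88/7 (h = (-4 + (⅐)*6)*4 = (-4 + 6/7)*4 = -22/7*4 = -88/7 ≈ -12.571)
(h + 129)² = (-88/7 + 129)² = (815/7)² = 664225/49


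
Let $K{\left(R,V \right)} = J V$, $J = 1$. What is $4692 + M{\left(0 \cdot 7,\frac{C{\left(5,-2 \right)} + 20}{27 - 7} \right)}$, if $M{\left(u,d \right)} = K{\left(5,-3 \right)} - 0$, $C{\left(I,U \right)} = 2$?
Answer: $4689$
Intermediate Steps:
$K{\left(R,V \right)} = V$ ($K{\left(R,V \right)} = 1 V = V$)
$M{\left(u,d \right)} = -3$ ($M{\left(u,d \right)} = -3 - 0 = -3 + 0 = -3$)
$4692 + M{\left(0 \cdot 7,\frac{C{\left(5,-2 \right)} + 20}{27 - 7} \right)} = 4692 - 3 = 4689$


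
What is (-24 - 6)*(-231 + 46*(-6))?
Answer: 15210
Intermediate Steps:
(-24 - 6)*(-231 + 46*(-6)) = -30*(-231 - 276) = -30*(-507) = 15210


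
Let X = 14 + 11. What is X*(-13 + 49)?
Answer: 900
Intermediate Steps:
X = 25
X*(-13 + 49) = 25*(-13 + 49) = 25*36 = 900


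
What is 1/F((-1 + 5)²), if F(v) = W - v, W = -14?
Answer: -1/30 ≈ -0.033333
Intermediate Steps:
F(v) = -14 - v
1/F((-1 + 5)²) = 1/(-14 - (-1 + 5)²) = 1/(-14 - 1*4²) = 1/(-14 - 1*16) = 1/(-14 - 16) = 1/(-30) = -1/30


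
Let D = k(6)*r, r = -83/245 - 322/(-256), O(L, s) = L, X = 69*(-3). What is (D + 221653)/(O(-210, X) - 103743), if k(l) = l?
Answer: -3475605503/1629983040 ≈ -2.1323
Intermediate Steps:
X = -207
r = 28821/31360 (r = -83*1/245 - 322*(-1/256) = -83/245 + 161/128 = 28821/31360 ≈ 0.91904)
D = 86463/15680 (D = 6*(28821/31360) = 86463/15680 ≈ 5.5142)
(D + 221653)/(O(-210, X) - 103743) = (86463/15680 + 221653)/(-210 - 103743) = (3475605503/15680)/(-103953) = (3475605503/15680)*(-1/103953) = -3475605503/1629983040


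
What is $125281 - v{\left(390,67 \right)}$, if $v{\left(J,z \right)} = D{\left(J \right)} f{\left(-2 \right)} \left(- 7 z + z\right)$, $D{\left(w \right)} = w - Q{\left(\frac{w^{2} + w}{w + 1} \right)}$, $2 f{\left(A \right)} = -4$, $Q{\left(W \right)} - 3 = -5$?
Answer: $-189887$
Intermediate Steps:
$Q{\left(W \right)} = -2$ ($Q{\left(W \right)} = 3 - 5 = -2$)
$f{\left(A \right)} = -2$ ($f{\left(A \right)} = \frac{1}{2} \left(-4\right) = -2$)
$D{\left(w \right)} = 2 + w$ ($D{\left(w \right)} = w - -2 = w + 2 = 2 + w$)
$v{\left(J,z \right)} = - 6 z \left(-4 - 2 J\right)$ ($v{\left(J,z \right)} = \left(2 + J\right) \left(-2\right) \left(- 7 z + z\right) = \left(-4 - 2 J\right) \left(- 6 z\right) = - 6 z \left(-4 - 2 J\right)$)
$125281 - v{\left(390,67 \right)} = 125281 - 12 \cdot 67 \left(2 + 390\right) = 125281 - 12 \cdot 67 \cdot 392 = 125281 - 315168 = -189887$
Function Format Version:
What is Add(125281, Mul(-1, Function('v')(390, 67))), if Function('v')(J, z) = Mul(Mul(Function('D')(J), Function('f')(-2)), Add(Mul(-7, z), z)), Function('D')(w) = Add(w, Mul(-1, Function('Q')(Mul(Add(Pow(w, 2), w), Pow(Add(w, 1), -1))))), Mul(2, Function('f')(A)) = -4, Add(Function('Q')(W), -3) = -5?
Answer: -189887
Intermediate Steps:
Function('Q')(W) = -2 (Function('Q')(W) = Add(3, -5) = -2)
Function('f')(A) = -2 (Function('f')(A) = Mul(Rational(1, 2), -4) = -2)
Function('D')(w) = Add(2, w) (Function('D')(w) = Add(w, Mul(-1, -2)) = Add(w, 2) = Add(2, w))
Function('v')(J, z) = Mul(-6, z, Add(-4, Mul(-2, J))) (Function('v')(J, z) = Mul(Mul(Add(2, J), -2), Add(Mul(-7, z), z)) = Mul(Add(-4, Mul(-2, J)), Mul(-6, z)) = Mul(-6, z, Add(-4, Mul(-2, J))))
Add(125281, Mul(-1, Function('v')(390, 67))) = Add(125281, Mul(-1, Mul(12, 67, Add(2, 390)))) = Add(125281, Mul(-1, Mul(12, 67, 392))) = Add(125281, Mul(-1, 315168)) = Add(125281, -315168) = -189887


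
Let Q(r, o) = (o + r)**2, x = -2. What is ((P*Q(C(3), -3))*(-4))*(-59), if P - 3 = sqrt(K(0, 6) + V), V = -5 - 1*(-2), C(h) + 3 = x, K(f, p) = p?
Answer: 45312 + 15104*sqrt(3) ≈ 71473.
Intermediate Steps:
C(h) = -5 (C(h) = -3 - 2 = -5)
V = -3 (V = -5 + 2 = -3)
P = 3 + sqrt(3) (P = 3 + sqrt(6 - 3) = 3 + sqrt(3) ≈ 4.7320)
((P*Q(C(3), -3))*(-4))*(-59) = (((3 + sqrt(3))*(-3 - 5)**2)*(-4))*(-59) = (((3 + sqrt(3))*(-8)**2)*(-4))*(-59) = (((3 + sqrt(3))*64)*(-4))*(-59) = ((192 + 64*sqrt(3))*(-4))*(-59) = (-768 - 256*sqrt(3))*(-59) = 45312 + 15104*sqrt(3)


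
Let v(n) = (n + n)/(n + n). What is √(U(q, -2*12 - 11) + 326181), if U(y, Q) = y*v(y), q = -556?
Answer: 25*√521 ≈ 570.64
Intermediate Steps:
v(n) = 1 (v(n) = (2*n)/((2*n)) = (2*n)*(1/(2*n)) = 1)
U(y, Q) = y (U(y, Q) = y*1 = y)
√(U(q, -2*12 - 11) + 326181) = √(-556 + 326181) = √325625 = 25*√521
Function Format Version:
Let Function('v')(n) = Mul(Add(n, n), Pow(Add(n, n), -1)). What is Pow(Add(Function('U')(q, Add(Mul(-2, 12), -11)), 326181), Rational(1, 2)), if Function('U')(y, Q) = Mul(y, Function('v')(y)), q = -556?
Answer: Mul(25, Pow(521, Rational(1, 2))) ≈ 570.64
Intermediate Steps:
Function('v')(n) = 1 (Function('v')(n) = Mul(Mul(2, n), Pow(Mul(2, n), -1)) = Mul(Mul(2, n), Mul(Rational(1, 2), Pow(n, -1))) = 1)
Function('U')(y, Q) = y (Function('U')(y, Q) = Mul(y, 1) = y)
Pow(Add(Function('U')(q, Add(Mul(-2, 12), -11)), 326181), Rational(1, 2)) = Pow(Add(-556, 326181), Rational(1, 2)) = Pow(325625, Rational(1, 2)) = Mul(25, Pow(521, Rational(1, 2)))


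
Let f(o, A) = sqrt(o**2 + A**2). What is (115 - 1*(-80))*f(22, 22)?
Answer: 4290*sqrt(2) ≈ 6067.0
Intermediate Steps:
f(o, A) = sqrt(A**2 + o**2)
(115 - 1*(-80))*f(22, 22) = (115 - 1*(-80))*sqrt(22**2 + 22**2) = (115 + 80)*sqrt(484 + 484) = 195*sqrt(968) = 195*(22*sqrt(2)) = 4290*sqrt(2)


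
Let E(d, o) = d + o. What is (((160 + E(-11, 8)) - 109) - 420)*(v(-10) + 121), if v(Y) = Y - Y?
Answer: -45012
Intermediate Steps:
v(Y) = 0
(((160 + E(-11, 8)) - 109) - 420)*(v(-10) + 121) = (((160 + (-11 + 8)) - 109) - 420)*(0 + 121) = (((160 - 3) - 109) - 420)*121 = ((157 - 109) - 420)*121 = (48 - 420)*121 = -372*121 = -45012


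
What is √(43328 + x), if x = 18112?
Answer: 64*√15 ≈ 247.87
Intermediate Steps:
√(43328 + x) = √(43328 + 18112) = √61440 = 64*√15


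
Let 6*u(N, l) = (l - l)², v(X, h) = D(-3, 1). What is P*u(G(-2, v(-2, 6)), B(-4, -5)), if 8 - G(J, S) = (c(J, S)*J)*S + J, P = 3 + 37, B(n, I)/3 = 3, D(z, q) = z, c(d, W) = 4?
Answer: 0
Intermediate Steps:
v(X, h) = -3
B(n, I) = 9 (B(n, I) = 3*3 = 9)
P = 40
G(J, S) = 8 - J - 4*J*S (G(J, S) = 8 - ((4*J)*S + J) = 8 - (4*J*S + J) = 8 - (J + 4*J*S) = 8 + (-J - 4*J*S) = 8 - J - 4*J*S)
u(N, l) = 0 (u(N, l) = (l - l)²/6 = (⅙)*0² = (⅙)*0 = 0)
P*u(G(-2, v(-2, 6)), B(-4, -5)) = 40*0 = 0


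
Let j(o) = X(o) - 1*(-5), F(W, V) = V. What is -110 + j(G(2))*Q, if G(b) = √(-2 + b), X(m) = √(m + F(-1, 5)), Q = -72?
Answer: -470 - 72*√5 ≈ -631.00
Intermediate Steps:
X(m) = √(5 + m) (X(m) = √(m + 5) = √(5 + m))
j(o) = 5 + √(5 + o) (j(o) = √(5 + o) - 1*(-5) = √(5 + o) + 5 = 5 + √(5 + o))
-110 + j(G(2))*Q = -110 + (5 + √(5 + √(-2 + 2)))*(-72) = -110 + (5 + √(5 + √0))*(-72) = -110 + (5 + √(5 + 0))*(-72) = -110 + (5 + √5)*(-72) = -110 + (-360 - 72*√5) = -470 - 72*√5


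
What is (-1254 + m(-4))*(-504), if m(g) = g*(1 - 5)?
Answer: 623952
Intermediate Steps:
m(g) = -4*g (m(g) = g*(-4) = -4*g)
(-1254 + m(-4))*(-504) = (-1254 - 4*(-4))*(-504) = (-1254 + 16)*(-504) = -1238*(-504) = 623952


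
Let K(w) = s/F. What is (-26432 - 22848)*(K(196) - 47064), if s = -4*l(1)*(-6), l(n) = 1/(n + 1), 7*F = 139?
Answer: 322380495360/139 ≈ 2.3193e+9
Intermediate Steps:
F = 139/7 (F = (1/7)*139 = 139/7 ≈ 19.857)
l(n) = 1/(1 + n)
s = 12 (s = -4/(1 + 1)*(-6) = -4/2*(-6) = -4*1/2*(-6) = -2*(-6) = 12)
K(w) = 84/139 (K(w) = 12/(139/7) = 12*(7/139) = 84/139)
(-26432 - 22848)*(K(196) - 47064) = (-26432 - 22848)*(84/139 - 47064) = -49280*(-6541812/139) = 322380495360/139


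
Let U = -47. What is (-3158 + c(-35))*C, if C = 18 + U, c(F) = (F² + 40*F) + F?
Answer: 97672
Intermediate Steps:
c(F) = F² + 41*F
C = -29 (C = 18 - 47 = -29)
(-3158 + c(-35))*C = (-3158 - 35*(41 - 35))*(-29) = (-3158 - 35*6)*(-29) = (-3158 - 210)*(-29) = -3368*(-29) = 97672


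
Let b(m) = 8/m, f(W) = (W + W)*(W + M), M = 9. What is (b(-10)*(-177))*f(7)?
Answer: 158592/5 ≈ 31718.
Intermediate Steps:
f(W) = 2*W*(9 + W) (f(W) = (W + W)*(W + 9) = (2*W)*(9 + W) = 2*W*(9 + W))
(b(-10)*(-177))*f(7) = ((8/(-10))*(-177))*(2*7*(9 + 7)) = ((8*(-1/10))*(-177))*(2*7*16) = -4/5*(-177)*224 = (708/5)*224 = 158592/5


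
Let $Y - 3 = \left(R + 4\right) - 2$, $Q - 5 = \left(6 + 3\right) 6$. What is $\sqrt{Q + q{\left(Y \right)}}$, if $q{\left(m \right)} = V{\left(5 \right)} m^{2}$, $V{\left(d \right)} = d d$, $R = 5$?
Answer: $\sqrt{2559} \approx 50.587$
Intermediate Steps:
$V{\left(d \right)} = d^{2}$
$Q = 59$ ($Q = 5 + \left(6 + 3\right) 6 = 5 + 9 \cdot 6 = 5 + 54 = 59$)
$Y = 10$ ($Y = 3 + \left(\left(5 + 4\right) - 2\right) = 3 + \left(9 - 2\right) = 3 + 7 = 10$)
$q{\left(m \right)} = 25 m^{2}$ ($q{\left(m \right)} = 5^{2} m^{2} = 25 m^{2}$)
$\sqrt{Q + q{\left(Y \right)}} = \sqrt{59 + 25 \cdot 10^{2}} = \sqrt{59 + 25 \cdot 100} = \sqrt{59 + 2500} = \sqrt{2559}$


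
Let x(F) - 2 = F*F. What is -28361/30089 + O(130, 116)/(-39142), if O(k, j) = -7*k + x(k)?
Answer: -795644775/588871819 ≈ -1.3511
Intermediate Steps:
x(F) = 2 + F**2 (x(F) = 2 + F*F = 2 + F**2)
O(k, j) = 2 + k**2 - 7*k (O(k, j) = -7*k + (2 + k**2) = 2 + k**2 - 7*k)
-28361/30089 + O(130, 116)/(-39142) = -28361/30089 + (2 + 130**2 - 7*130)/(-39142) = -28361*1/30089 + (2 + 16900 - 910)*(-1/39142) = -28361/30089 + 15992*(-1/39142) = -28361/30089 - 7996/19571 = -795644775/588871819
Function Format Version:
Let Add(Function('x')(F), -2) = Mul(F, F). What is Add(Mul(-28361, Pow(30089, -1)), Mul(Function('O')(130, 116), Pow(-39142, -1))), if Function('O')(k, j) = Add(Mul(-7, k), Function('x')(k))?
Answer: Rational(-795644775, 588871819) ≈ -1.3511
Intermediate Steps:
Function('x')(F) = Add(2, Pow(F, 2)) (Function('x')(F) = Add(2, Mul(F, F)) = Add(2, Pow(F, 2)))
Function('O')(k, j) = Add(2, Pow(k, 2), Mul(-7, k)) (Function('O')(k, j) = Add(Mul(-7, k), Add(2, Pow(k, 2))) = Add(2, Pow(k, 2), Mul(-7, k)))
Add(Mul(-28361, Pow(30089, -1)), Mul(Function('O')(130, 116), Pow(-39142, -1))) = Add(Mul(-28361, Pow(30089, -1)), Mul(Add(2, Pow(130, 2), Mul(-7, 130)), Pow(-39142, -1))) = Add(Mul(-28361, Rational(1, 30089)), Mul(Add(2, 16900, -910), Rational(-1, 39142))) = Add(Rational(-28361, 30089), Mul(15992, Rational(-1, 39142))) = Add(Rational(-28361, 30089), Rational(-7996, 19571)) = Rational(-795644775, 588871819)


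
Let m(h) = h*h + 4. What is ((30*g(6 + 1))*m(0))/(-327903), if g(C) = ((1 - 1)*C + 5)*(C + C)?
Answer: -2800/109301 ≈ -0.025617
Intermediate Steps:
m(h) = 4 + h² (m(h) = h² + 4 = 4 + h²)
g(C) = 10*C (g(C) = (0*C + 5)*(2*C) = (0 + 5)*(2*C) = 5*(2*C) = 10*C)
((30*g(6 + 1))*m(0))/(-327903) = ((30*(10*(6 + 1)))*(4 + 0²))/(-327903) = ((30*(10*7))*(4 + 0))*(-1/327903) = ((30*70)*4)*(-1/327903) = (2100*4)*(-1/327903) = 8400*(-1/327903) = -2800/109301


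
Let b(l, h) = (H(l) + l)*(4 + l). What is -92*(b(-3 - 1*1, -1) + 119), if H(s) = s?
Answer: -10948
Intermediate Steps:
b(l, h) = 2*l*(4 + l) (b(l, h) = (l + l)*(4 + l) = (2*l)*(4 + l) = 2*l*(4 + l))
-92*(b(-3 - 1*1, -1) + 119) = -92*(2*(-3 - 1*1)*(4 + (-3 - 1*1)) + 119) = -92*(2*(-3 - 1)*(4 + (-3 - 1)) + 119) = -92*(2*(-4)*(4 - 4) + 119) = -92*(2*(-4)*0 + 119) = -92*(0 + 119) = -92*119 = -10948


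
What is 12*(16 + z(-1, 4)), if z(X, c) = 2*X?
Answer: 168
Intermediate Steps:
12*(16 + z(-1, 4)) = 12*(16 + 2*(-1)) = 12*(16 - 2) = 12*14 = 168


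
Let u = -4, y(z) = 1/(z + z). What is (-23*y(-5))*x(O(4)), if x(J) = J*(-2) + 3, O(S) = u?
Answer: 253/10 ≈ 25.300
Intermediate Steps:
y(z) = 1/(2*z)
O(S) = -4
x(J) = 3 - 2*J (x(J) = -2*J + 3 = 3 - 2*J)
(-23*y(-5))*x(O(4)) = (-23/(2*(-5)))*(3 - 2*(-4)) = (-23*(-1)/(2*5))*(3 + 8) = -23*(-1/10)*11 = (23/10)*11 = 253/10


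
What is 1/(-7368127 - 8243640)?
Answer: -1/15611767 ≈ -6.4054e-8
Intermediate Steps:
1/(-7368127 - 8243640) = 1/(-15611767) = -1/15611767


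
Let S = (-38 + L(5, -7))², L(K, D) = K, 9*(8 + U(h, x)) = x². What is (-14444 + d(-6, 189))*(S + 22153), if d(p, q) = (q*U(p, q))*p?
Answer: -104733518756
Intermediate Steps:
U(h, x) = -8 + x²/9
S = 1089 (S = (-38 + 5)² = (-33)² = 1089)
d(p, q) = p*q*(-8 + q²/9) (d(p, q) = (q*(-8 + q²/9))*p = p*q*(-8 + q²/9))
(-14444 + d(-6, 189))*(S + 22153) = (-14444 + (⅑)*(-6)*189*(-72 + 189²))*(1089 + 22153) = (-14444 + (⅑)*(-6)*189*(-72 + 35721))*23242 = (-14444 + (⅑)*(-6)*189*35649)*23242 = (-14444 - 4491774)*23242 = -4506218*23242 = -104733518756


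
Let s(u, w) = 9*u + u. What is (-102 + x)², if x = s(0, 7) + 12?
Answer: 8100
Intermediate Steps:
s(u, w) = 10*u
x = 12 (x = 10*0 + 12 = 0 + 12 = 12)
(-102 + x)² = (-102 + 12)² = (-90)² = 8100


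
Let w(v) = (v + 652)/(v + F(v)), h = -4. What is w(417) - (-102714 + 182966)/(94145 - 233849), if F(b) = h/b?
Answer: 19057722553/6073107510 ≈ 3.1381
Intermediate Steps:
F(b) = -4/b
w(v) = (652 + v)/(v - 4/v) (w(v) = (v + 652)/(v - 4/v) = (652 + v)/(v - 4/v))
w(417) - (-102714 + 182966)/(94145 - 233849) = 417*(652 + 417)/(-4 + 417²) - (-102714 + 182966)/(94145 - 233849) = 417*1069/(-4 + 173889) - 80252/(-139704) = 417*1069/173885 - 80252*(-1)/139704 = 417*(1/173885)*1069 - 1*(-20063/34926) = 445773/173885 + 20063/34926 = 19057722553/6073107510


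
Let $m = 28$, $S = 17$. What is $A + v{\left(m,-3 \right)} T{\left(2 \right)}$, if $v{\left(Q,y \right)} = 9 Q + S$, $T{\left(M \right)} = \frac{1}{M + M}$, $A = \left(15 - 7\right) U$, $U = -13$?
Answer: $- \frac{147}{4} \approx -36.75$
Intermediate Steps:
$A = -104$ ($A = \left(15 - 7\right) \left(-13\right) = 8 \left(-13\right) = -104$)
$T{\left(M \right)} = \frac{1}{2 M}$
$v{\left(Q,y \right)} = 17 + 9 Q$ ($v{\left(Q,y \right)} = 9 Q + 17 = 17 + 9 Q$)
$A + v{\left(m,-3 \right)} T{\left(2 \right)} = -104 + \left(17 + 9 \cdot 28\right) \frac{1}{2 \cdot 2} = -104 + \left(17 + 252\right) \frac{1}{2} \cdot \frac{1}{2} = -104 + 269 \cdot \frac{1}{4} = -104 + \frac{269}{4} = - \frac{147}{4}$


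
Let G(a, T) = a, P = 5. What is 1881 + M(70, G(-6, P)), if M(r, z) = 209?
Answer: 2090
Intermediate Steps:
1881 + M(70, G(-6, P)) = 1881 + 209 = 2090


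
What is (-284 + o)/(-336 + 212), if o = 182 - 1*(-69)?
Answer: 33/124 ≈ 0.26613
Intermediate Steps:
o = 251 (o = 182 + 69 = 251)
(-284 + o)/(-336 + 212) = (-284 + 251)/(-336 + 212) = -33/(-124) = -33*(-1/124) = 33/124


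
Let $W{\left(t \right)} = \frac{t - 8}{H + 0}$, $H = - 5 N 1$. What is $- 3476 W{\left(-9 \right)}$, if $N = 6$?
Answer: $- \frac{29546}{15} \approx -1969.7$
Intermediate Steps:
$H = -30$ ($H = \left(-5\right) 6 \cdot 1 = \left(-30\right) 1 = -30$)
$W{\left(t \right)} = \frac{4}{15} - \frac{t}{30}$ ($W{\left(t \right)} = \frac{t - 8}{-30 + 0} = \frac{-8 + t}{-30} = \left(-8 + t\right) \left(- \frac{1}{30}\right) = \frac{4}{15} - \frac{t}{30}$)
$- 3476 W{\left(-9 \right)} = - 3476 \left(\frac{4}{15} - - \frac{3}{10}\right) = - 3476 \left(\frac{4}{15} + \frac{3}{10}\right) = \left(-3476\right) \frac{17}{30} = - \frac{29546}{15}$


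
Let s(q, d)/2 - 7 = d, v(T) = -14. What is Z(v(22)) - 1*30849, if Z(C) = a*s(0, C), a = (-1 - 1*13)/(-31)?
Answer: -956515/31 ≈ -30855.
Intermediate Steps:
a = 14/31 (a = (-1 - 13)*(-1/31) = -14*(-1/31) = 14/31 ≈ 0.45161)
s(q, d) = 14 + 2*d
Z(C) = 196/31 + 28*C/31 (Z(C) = 14*(14 + 2*C)/31 = 196/31 + 28*C/31)
Z(v(22)) - 1*30849 = (196/31 + (28/31)*(-14)) - 1*30849 = (196/31 - 392/31) - 30849 = -196/31 - 30849 = -956515/31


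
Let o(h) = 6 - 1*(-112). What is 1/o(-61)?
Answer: 1/118 ≈ 0.0084746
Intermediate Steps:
o(h) = 118 (o(h) = 6 + 112 = 118)
1/o(-61) = 1/118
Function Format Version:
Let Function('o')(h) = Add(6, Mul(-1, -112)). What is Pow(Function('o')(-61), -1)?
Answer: Rational(1, 118) ≈ 0.0084746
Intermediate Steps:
Function('o')(h) = 118 (Function('o')(h) = Add(6, 112) = 118)
Pow(Function('o')(-61), -1) = Pow(118, -1) = Rational(1, 118)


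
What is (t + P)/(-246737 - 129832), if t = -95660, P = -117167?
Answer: 212827/376569 ≈ 0.56517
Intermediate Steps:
(t + P)/(-246737 - 129832) = (-95660 - 117167)/(-246737 - 129832) = -212827/(-376569) = -212827*(-1/376569) = 212827/376569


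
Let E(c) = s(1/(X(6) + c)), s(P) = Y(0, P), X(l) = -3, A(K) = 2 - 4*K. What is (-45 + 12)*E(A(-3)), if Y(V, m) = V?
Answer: 0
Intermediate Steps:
s(P) = 0
E(c) = 0
(-45 + 12)*E(A(-3)) = (-45 + 12)*0 = -33*0 = 0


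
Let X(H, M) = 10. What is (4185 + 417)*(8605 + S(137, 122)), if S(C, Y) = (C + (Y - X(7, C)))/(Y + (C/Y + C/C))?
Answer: 599805779586/15143 ≈ 3.9609e+7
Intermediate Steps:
S(C, Y) = (-10 + C + Y)/(1 + Y + C/Y) (S(C, Y) = (C + (Y - 1*10))/(Y + (C/Y + C/C)) = (C + (Y - 10))/(Y + (C/Y + 1)) = (C + (-10 + Y))/(Y + (1 + C/Y)) = (-10 + C + Y)/(1 + Y + C/Y))
(4185 + 417)*(8605 + S(137, 122)) = (4185 + 417)*(8605 + 122*(-10 + 137 + 122)/(137 + 122 + 122²)) = 4602*(8605 + 122*249/(137 + 122 + 14884)) = 4602*(8605 + 122*249/15143) = 4602*(8605 + 122*(1/15143)*249) = 4602*(8605 + 30378/15143) = 4602*(130335893/15143) = 599805779586/15143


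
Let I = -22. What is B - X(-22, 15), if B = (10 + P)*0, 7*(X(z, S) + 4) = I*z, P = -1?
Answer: -456/7 ≈ -65.143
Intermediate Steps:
X(z, S) = -4 - 22*z/7 (X(z, S) = -4 + (-22*z)/7 = -4 - 22*z/7)
B = 0 (B = (10 - 1)*0 = 9*0 = 0)
B - X(-22, 15) = 0 - (-4 - 22/7*(-22)) = 0 - (-4 + 484/7) = 0 - 1*456/7 = 0 - 456/7 = -456/7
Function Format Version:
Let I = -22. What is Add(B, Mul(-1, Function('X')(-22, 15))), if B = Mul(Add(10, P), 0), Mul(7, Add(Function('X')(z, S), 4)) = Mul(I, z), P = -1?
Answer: Rational(-456, 7) ≈ -65.143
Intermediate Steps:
Function('X')(z, S) = Add(-4, Mul(Rational(-22, 7), z)) (Function('X')(z, S) = Add(-4, Mul(Rational(1, 7), Mul(-22, z))) = Add(-4, Mul(Rational(-22, 7), z)))
B = 0 (B = Mul(Add(10, -1), 0) = Mul(9, 0) = 0)
Add(B, Mul(-1, Function('X')(-22, 15))) = Add(0, Mul(-1, Add(-4, Mul(Rational(-22, 7), -22)))) = Add(0, Mul(-1, Add(-4, Rational(484, 7)))) = Add(0, Mul(-1, Rational(456, 7))) = Add(0, Rational(-456, 7)) = Rational(-456, 7)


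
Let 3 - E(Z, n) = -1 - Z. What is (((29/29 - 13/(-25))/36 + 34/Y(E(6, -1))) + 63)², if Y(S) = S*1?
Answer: 893950201/202500 ≈ 4414.6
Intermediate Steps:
E(Z, n) = 4 + Z (E(Z, n) = 3 - (-1 - Z) = 3 + (1 + Z) = 4 + Z)
Y(S) = S
(((29/29 - 13/(-25))/36 + 34/Y(E(6, -1))) + 63)² = (((29/29 - 13/(-25))/36 + 34/(4 + 6)) + 63)² = (((29*(1/29) - 13*(-1/25))*(1/36) + 34/10) + 63)² = (((1 + 13/25)*(1/36) + 34*(⅒)) + 63)² = (((38/25)*(1/36) + 17/5) + 63)² = ((19/450 + 17/5) + 63)² = (1549/450 + 63)² = (29899/450)² = 893950201/202500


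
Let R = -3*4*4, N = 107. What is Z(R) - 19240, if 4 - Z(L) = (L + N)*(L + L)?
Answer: -13572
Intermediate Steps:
R = -48 (R = -12*4 = -48)
Z(L) = 4 - 2*L*(107 + L) (Z(L) = 4 - (L + 107)*(L + L) = 4 - (107 + L)*2*L = 4 - 2*L*(107 + L))
Z(R) - 19240 = (4 - 214*(-48) - 2*(-48)**2) - 19240 = (4 + 10272 - 2*2304) - 19240 = (4 + 10272 - 4608) - 19240 = 5668 - 19240 = -13572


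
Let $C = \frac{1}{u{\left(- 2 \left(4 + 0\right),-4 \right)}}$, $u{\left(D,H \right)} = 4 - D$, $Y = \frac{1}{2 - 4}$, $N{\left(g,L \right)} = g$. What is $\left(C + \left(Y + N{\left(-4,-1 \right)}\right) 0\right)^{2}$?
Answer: $\frac{1}{144} \approx 0.0069444$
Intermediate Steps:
$Y = - \frac{1}{2}$ ($Y = \frac{1}{-2} = - \frac{1}{2} \approx -0.5$)
$C = \frac{1}{12}$ ($C = \frac{1}{4 - - 2 \left(4 + 0\right)} = \frac{1}{4 - \left(-2\right) 4} = \frac{1}{4 - -8} = \frac{1}{4 + 8} = \frac{1}{12} \approx 0.083333$)
$\left(C + \left(Y + N{\left(-4,-1 \right)}\right) 0\right)^{2} = \left(\frac{1}{12} + \left(- \frac{1}{2} - 4\right) 0\right)^{2} = \left(\frac{1}{12} - 0\right)^{2} = \left(\frac{1}{12} + 0\right)^{2} = \left(\frac{1}{12}\right)^{2} = \frac{1}{144}$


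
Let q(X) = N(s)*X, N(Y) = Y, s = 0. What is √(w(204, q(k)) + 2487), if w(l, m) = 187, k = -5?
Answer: √2674 ≈ 51.711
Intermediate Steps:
q(X) = 0 (q(X) = 0*X = 0)
√(w(204, q(k)) + 2487) = √(187 + 2487) = √2674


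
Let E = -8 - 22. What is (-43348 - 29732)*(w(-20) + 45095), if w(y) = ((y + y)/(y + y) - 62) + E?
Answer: -3288892320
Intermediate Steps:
E = -30
w(y) = -91 (w(y) = ((y + y)/(y + y) - 62) - 30 = ((2*y)/((2*y)) - 62) - 30 = ((2*y)*(1/(2*y)) - 62) - 30 = (1 - 62) - 30 = -61 - 30 = -91)
(-43348 - 29732)*(w(-20) + 45095) = (-43348 - 29732)*(-91 + 45095) = -73080*45004 = -3288892320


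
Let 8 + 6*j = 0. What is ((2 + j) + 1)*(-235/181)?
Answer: -1175/543 ≈ -2.1639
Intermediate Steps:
j = -4/3 (j = -4/3 + (⅙)*0 = -4/3 + 0 = -4/3 ≈ -1.3333)
((2 + j) + 1)*(-235/181) = ((2 - 4/3) + 1)*(-235/181) = (⅔ + 1)*(-235*1/181) = (5/3)*(-235/181) = -1175/543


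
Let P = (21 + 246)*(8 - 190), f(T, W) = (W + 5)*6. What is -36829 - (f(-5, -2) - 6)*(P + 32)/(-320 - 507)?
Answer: -31040327/827 ≈ -37534.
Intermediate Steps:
f(T, W) = 30 + 6*W (f(T, W) = (5 + W)*6 = 30 + 6*W)
P = -48594 (P = 267*(-182) = -48594)
-36829 - (f(-5, -2) - 6)*(P + 32)/(-320 - 507) = -36829 - ((30 + 6*(-2)) - 6)*(-48594 + 32)/(-320 - 507) = -36829 - ((30 - 12) - 6)*(-48562/(-827)) = -36829 - (18 - 6)*(-48562*(-1/827)) = -36829 - 12*48562/827 = -36829 - 1*582744/827 = -36829 - 582744/827 = -31040327/827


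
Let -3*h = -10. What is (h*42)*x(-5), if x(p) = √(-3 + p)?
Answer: 280*I*√2 ≈ 395.98*I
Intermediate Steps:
h = 10/3 (h = -⅓*(-10) = 10/3 ≈ 3.3333)
(h*42)*x(-5) = ((10/3)*42)*√(-3 - 5) = 140*√(-8) = 140*(2*I*√2) = 280*I*√2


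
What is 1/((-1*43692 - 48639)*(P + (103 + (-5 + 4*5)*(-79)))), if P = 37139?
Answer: -1/3329178867 ≈ -3.0037e-10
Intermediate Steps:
1/((-1*43692 - 48639)*(P + (103 + (-5 + 4*5)*(-79)))) = 1/((-1*43692 - 48639)*(37139 + (103 + (-5 + 4*5)*(-79)))) = 1/((-43692 - 48639)*(37139 + (103 + (-5 + 20)*(-79)))) = 1/(-92331*(37139 + (103 + 15*(-79)))) = 1/(-92331*(37139 + (103 - 1185))) = 1/(-92331*(37139 - 1082)) = 1/(-92331*36057) = 1/(-3329178867) = -1/3329178867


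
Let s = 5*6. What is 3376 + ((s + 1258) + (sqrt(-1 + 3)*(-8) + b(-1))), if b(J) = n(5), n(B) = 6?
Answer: 4670 - 8*sqrt(2) ≈ 4658.7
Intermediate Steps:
b(J) = 6
s = 30
3376 + ((s + 1258) + (sqrt(-1 + 3)*(-8) + b(-1))) = 3376 + ((30 + 1258) + (sqrt(-1 + 3)*(-8) + 6)) = 3376 + (1288 + (sqrt(2)*(-8) + 6)) = 3376 + (1288 + (-8*sqrt(2) + 6)) = 3376 + (1288 + (6 - 8*sqrt(2))) = 3376 + (1294 - 8*sqrt(2)) = 4670 - 8*sqrt(2)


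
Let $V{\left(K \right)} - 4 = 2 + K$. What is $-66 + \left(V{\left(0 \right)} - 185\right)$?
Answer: $-245$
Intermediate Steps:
$V{\left(K \right)} = 6 + K$ ($V{\left(K \right)} = 4 + \left(2 + K\right) = 6 + K$)
$-66 + \left(V{\left(0 \right)} - 185\right) = -66 + \left(\left(6 + 0\right) - 185\right) = -66 + \left(6 - 185\right) = -66 - 179 = -245$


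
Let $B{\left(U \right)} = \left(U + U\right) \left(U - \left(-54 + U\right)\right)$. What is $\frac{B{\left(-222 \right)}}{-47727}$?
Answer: $\frac{2664}{5303} \approx 0.50236$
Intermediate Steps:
$B{\left(U \right)} = 108 U$ ($B{\left(U \right)} = 2 U 54 = 108 U$)
$\frac{B{\left(-222 \right)}}{-47727} = \frac{108 \left(-222\right)}{-47727} = \left(-23976\right) \left(- \frac{1}{47727}\right) = \frac{2664}{5303}$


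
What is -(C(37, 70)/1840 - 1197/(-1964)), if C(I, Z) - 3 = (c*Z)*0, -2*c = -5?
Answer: -552093/903440 ≈ -0.61110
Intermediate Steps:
c = 5/2 (c = -½*(-5) = 5/2 ≈ 2.5000)
C(I, Z) = 3 (C(I, Z) = 3 + (5*Z/2)*0 = 3 + 0 = 3)
-(C(37, 70)/1840 - 1197/(-1964)) = -(3/1840 - 1197/(-1964)) = -(3*(1/1840) - 1197*(-1/1964)) = -(3/1840 + 1197/1964) = -1*552093/903440 = -552093/903440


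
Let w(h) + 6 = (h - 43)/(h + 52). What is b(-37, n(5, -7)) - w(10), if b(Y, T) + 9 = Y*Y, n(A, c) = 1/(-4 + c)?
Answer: 84725/62 ≈ 1366.5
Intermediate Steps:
w(h) = -6 + (-43 + h)/(52 + h) (w(h) = -6 + (h - 43)/(h + 52) = -6 + (-43 + h)/(52 + h))
b(Y, T) = -9 + Y**2 (b(Y, T) = -9 + Y*Y = -9 + Y**2)
b(-37, n(5, -7)) - w(10) = (-9 + (-37)**2) - 5*(-71 - 1*10)/(52 + 10) = (-9 + 1369) - 5*(-71 - 10)/62 = 1360 - 5*(-81)/62 = 1360 - 1*(-405/62) = 1360 + 405/62 = 84725/62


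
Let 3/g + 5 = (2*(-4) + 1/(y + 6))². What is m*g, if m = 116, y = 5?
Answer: 10527/1741 ≈ 6.0465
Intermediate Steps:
g = 363/6964 (g = 3/(-5 + (2*(-4) + 1/(5 + 6))²) = 3/(-5 + (-8 + 1/11)²) = 3/(-5 + (-87/11)²) = 3/(-5 + 7569/121) = 3/(6964/121) = 3*(121/6964) = 363/6964 ≈ 0.052125)
m*g = 116*(363/6964) = 10527/1741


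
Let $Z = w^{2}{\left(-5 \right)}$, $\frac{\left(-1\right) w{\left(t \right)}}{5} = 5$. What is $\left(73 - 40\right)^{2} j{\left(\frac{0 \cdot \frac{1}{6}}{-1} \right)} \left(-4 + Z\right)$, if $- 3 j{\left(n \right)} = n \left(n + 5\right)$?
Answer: $0$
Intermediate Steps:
$w{\left(t \right)} = -25$ ($w{\left(t \right)} = \left(-5\right) 5 = -25$)
$j{\left(n \right)} = - \frac{n \left(5 + n\right)}{3}$ ($j{\left(n \right)} = - \frac{n \left(n + 5\right)}{3} = - \frac{n \left(5 + n\right)}{3}$)
$Z = 625$ ($Z = \left(-25\right)^{2} = 625$)
$\left(73 - 40\right)^{2} j{\left(\frac{0 \cdot \frac{1}{6}}{-1} \right)} \left(-4 + Z\right) = \left(73 - 40\right)^{2} - \frac{\frac{0 \cdot \frac{1}{6}}{-1} \left(5 + \frac{0 \cdot \frac{1}{6}}{-1}\right)}{3} \left(-4 + 625\right) = 33^{2} - \frac{0 \cdot \frac{1}{6} \left(-1\right) \left(5 + 0 \cdot \frac{1}{6} \left(-1\right)\right)}{3} \cdot 621 = 1089 - \frac{0 \left(-1\right) \left(5 + 0 \left(-1\right)\right)}{3} \cdot 621 = 1089 \left(- \frac{1}{3}\right) 0 \left(5 + 0\right) 621 = 1089 \left(- \frac{1}{3}\right) 0 \cdot 5 \cdot 621 = 1089 \cdot 0 \cdot 621 = 1089 \cdot 0 = 0$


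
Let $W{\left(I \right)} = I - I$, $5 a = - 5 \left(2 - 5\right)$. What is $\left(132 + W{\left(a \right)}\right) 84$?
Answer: $11088$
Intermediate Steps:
$a = 3$ ($a = \frac{\left(-5\right) \left(2 - 5\right)}{5} = \frac{\left(-5\right) \left(-3\right)}{5} = \frac{1}{5} \cdot 15 = 3$)
$W{\left(I \right)} = 0$
$\left(132 + W{\left(a \right)}\right) 84 = \left(132 + 0\right) 84 = 132 \cdot 84 = 11088$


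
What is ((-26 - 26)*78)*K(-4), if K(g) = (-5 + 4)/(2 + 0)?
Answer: 2028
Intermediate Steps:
K(g) = -½ (K(g) = -1/2 = -1*½ = -½)
((-26 - 26)*78)*K(-4) = ((-26 - 26)*78)*(-½) = -52*78*(-½) = -4056*(-½) = 2028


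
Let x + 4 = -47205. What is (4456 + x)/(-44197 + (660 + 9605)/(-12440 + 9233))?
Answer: 137108871/141750044 ≈ 0.96726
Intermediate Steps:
x = -47209 (x = -4 - 47205 = -47209)
(4456 + x)/(-44197 + (660 + 9605)/(-12440 + 9233)) = (4456 - 47209)/(-44197 + (660 + 9605)/(-12440 + 9233)) = -42753/(-44197 + 10265/(-3207)) = -42753/(-44197 + 10265*(-1/3207)) = -42753/(-44197 - 10265/3207) = -42753/(-141750044/3207) = -42753*(-3207/141750044) = 137108871/141750044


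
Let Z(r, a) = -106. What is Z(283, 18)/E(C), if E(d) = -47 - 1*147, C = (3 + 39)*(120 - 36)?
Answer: 53/97 ≈ 0.54639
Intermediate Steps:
C = 3528 (C = 42*84 = 3528)
E(d) = -194 (E(d) = -47 - 147 = -194)
Z(283, 18)/E(C) = -106/(-194) = -106*(-1/194) = 53/97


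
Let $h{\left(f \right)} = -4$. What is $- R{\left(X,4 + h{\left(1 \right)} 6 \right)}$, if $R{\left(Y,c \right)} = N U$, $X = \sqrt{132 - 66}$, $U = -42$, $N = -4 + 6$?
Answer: $84$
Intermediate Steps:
$N = 2$
$X = \sqrt{66} \approx 8.124$
$R{\left(Y,c \right)} = -84$ ($R{\left(Y,c \right)} = 2 \left(-42\right) = -84$)
$- R{\left(X,4 + h{\left(1 \right)} 6 \right)} = \left(-1\right) \left(-84\right) = 84$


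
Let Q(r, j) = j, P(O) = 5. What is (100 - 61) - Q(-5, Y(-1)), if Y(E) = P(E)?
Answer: 34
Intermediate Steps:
Y(E) = 5
(100 - 61) - Q(-5, Y(-1)) = (100 - 61) - 1*5 = 39 - 5 = 34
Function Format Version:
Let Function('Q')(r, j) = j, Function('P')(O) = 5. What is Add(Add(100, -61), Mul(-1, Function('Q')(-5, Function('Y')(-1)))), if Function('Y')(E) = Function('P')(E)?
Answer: 34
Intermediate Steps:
Function('Y')(E) = 5
Add(Add(100, -61), Mul(-1, Function('Q')(-5, Function('Y')(-1)))) = Add(Add(100, -61), Mul(-1, 5)) = Add(39, -5) = 34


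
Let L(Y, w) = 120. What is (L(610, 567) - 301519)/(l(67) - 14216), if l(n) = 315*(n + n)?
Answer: -301399/27994 ≈ -10.767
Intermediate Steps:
l(n) = 630*n (l(n) = 315*(2*n) = 630*n)
(L(610, 567) - 301519)/(l(67) - 14216) = (120 - 301519)/(630*67 - 14216) = -301399/(42210 - 14216) = -301399/27994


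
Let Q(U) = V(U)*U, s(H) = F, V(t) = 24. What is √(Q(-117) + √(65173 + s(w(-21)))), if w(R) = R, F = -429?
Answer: √(-2808 + 2*√16186) ≈ 50.533*I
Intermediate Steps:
s(H) = -429
Q(U) = 24*U
√(Q(-117) + √(65173 + s(w(-21)))) = √(24*(-117) + √(65173 - 429)) = √(-2808 + √64744) = √(-2808 + 2*√16186)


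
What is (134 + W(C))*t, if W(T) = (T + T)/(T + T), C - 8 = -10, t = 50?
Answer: 6750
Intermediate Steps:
C = -2 (C = 8 - 10 = -2)
W(T) = 1 (W(T) = (2*T)/((2*T)) = (2*T)*(1/(2*T)) = 1)
(134 + W(C))*t = (134 + 1)*50 = 135*50 = 6750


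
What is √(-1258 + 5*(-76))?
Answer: 3*I*√182 ≈ 40.472*I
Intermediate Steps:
√(-1258 + 5*(-76)) = √(-1258 - 380) = √(-1638) = 3*I*√182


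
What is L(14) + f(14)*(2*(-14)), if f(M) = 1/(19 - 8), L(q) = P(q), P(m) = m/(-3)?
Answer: -238/33 ≈ -7.2121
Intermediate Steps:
P(m) = -m/3 (P(m) = m*(-1/3) = -m/3)
L(q) = -q/3
f(M) = 1/11
L(14) + f(14)*(2*(-14)) = -1/3*14 + (2*(-14))/11 = -14/3 + (1/11)*(-28) = -14/3 - 28/11 = -238/33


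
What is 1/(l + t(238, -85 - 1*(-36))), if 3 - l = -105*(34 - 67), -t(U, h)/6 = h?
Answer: -1/3168 ≈ -0.00031566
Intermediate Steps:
t(U, h) = -6*h
l = -3462 (l = 3 - (-105)*(34 - 67) = 3 - (-105)*(-33) = 3 - 1*3465 = 3 - 3465 = -3462)
1/(l + t(238, -85 - 1*(-36))) = 1/(-3462 - 6*(-85 - 1*(-36))) = 1/(-3462 - 6*(-85 + 36)) = 1/(-3462 - 6*(-49)) = 1/(-3462 + 294) = 1/(-3168) = -1/3168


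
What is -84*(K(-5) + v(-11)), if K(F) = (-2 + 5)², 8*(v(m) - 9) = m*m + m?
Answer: -2667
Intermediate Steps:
v(m) = 9 + m/8 + m²/8 (v(m) = 9 + (m*m + m)/8 = 9 + (m² + m)/8 = 9 + (m + m²)/8 = 9 + (m/8 + m²/8) = 9 + m/8 + m²/8)
K(F) = 9 (K(F) = 3² = 9)
-84*(K(-5) + v(-11)) = -84*(9 + (9 + (⅛)*(-11) + (⅛)*(-11)²)) = -84*(9 + (9 - 11/8 + (⅛)*121)) = -84*(9 + (9 - 11/8 + 121/8)) = -84*(9 + 91/4) = -84*127/4 = -2667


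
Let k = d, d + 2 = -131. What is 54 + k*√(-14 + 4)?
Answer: 54 - 133*I*√10 ≈ 54.0 - 420.58*I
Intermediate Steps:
d = -133 (d = -2 - 131 = -133)
k = -133
54 + k*√(-14 + 4) = 54 - 133*√(-14 + 4) = 54 - 133*I*√10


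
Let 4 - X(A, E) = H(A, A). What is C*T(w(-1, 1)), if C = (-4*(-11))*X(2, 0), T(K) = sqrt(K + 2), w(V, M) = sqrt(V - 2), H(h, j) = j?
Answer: 88*sqrt(2 + I*sqrt(3)) ≈ 134.12 + 50.003*I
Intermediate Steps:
X(A, E) = 4 - A
w(V, M) = sqrt(-2 + V)
T(K) = sqrt(2 + K)
C = 88 (C = (-4*(-11))*(4 - 1*2) = 44*(4 - 2) = 44*2 = 88)
C*T(w(-1, 1)) = 88*sqrt(2 + sqrt(-2 - 1)) = 88*sqrt(2 + sqrt(-3)) = 88*sqrt(2 + I*sqrt(3))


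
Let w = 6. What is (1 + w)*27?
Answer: 189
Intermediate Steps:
(1 + w)*27 = (1 + 6)*27 = 7*27 = 189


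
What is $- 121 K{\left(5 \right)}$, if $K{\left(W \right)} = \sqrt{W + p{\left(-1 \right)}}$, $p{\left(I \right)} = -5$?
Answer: $0$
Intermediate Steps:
$K{\left(W \right)} = \sqrt{-5 + W}$ ($K{\left(W \right)} = \sqrt{W - 5} = \sqrt{-5 + W}$)
$- 121 K{\left(5 \right)} = - 121 \sqrt{-5 + 5} = - 121 \sqrt{0} = \left(-121\right) 0 = 0$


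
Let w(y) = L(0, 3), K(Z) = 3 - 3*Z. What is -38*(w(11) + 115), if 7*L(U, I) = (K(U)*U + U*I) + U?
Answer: -4370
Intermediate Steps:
L(U, I) = U/7 + I*U/7 + U*(3 - 3*U)/7 (L(U, I) = (((3 - 3*U)*U + U*I) + U)/7 = ((U*(3 - 3*U) + I*U) + U)/7 = ((I*U + U*(3 - 3*U)) + U)/7 = (U + I*U + U*(3 - 3*U))/7 = U/7 + I*U/7 + U*(3 - 3*U)/7)
w(y) = 0 (w(y) = (⅐)*0*(4 + 3 - 3*0) = (⅐)*0*(4 + 3 + 0) = (⅐)*0*7 = 0)
-38*(w(11) + 115) = -38*(0 + 115) = -38*115 = -4370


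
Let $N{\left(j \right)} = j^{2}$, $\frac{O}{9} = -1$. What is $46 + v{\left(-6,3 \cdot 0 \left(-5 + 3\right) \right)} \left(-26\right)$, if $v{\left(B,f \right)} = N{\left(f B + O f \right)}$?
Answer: $46$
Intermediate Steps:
$O = -9$ ($O = 9 \left(-1\right) = -9$)
$v{\left(B,f \right)} = \left(- 9 f + B f\right)^{2}$ ($v{\left(B,f \right)} = \left(f B - 9 f\right)^{2} = \left(B f - 9 f\right)^{2} = \left(- 9 f + B f\right)^{2}$)
$46 + v{\left(-6,3 \cdot 0 \left(-5 + 3\right) \right)} \left(-26\right) = 46 + \left(3 \cdot 0 \left(-5 + 3\right)\right)^{2} \left(-9 - 6\right)^{2} \left(-26\right) = 46 + \left(0 \left(-2\right)\right)^{2} \left(-15\right)^{2} \left(-26\right) = 46 + 0^{2} \cdot 225 \left(-26\right) = 46 + 0 \cdot 225 \left(-26\right) = 46 + 0 \left(-26\right) = 46 + 0 = 46$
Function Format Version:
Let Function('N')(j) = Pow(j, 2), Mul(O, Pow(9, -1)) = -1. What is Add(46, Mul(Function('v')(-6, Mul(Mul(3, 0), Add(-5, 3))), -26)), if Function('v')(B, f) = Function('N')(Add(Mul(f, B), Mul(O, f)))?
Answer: 46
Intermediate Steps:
O = -9 (O = Mul(9, -1) = -9)
Function('v')(B, f) = Pow(Add(Mul(-9, f), Mul(B, f)), 2) (Function('v')(B, f) = Pow(Add(Mul(f, B), Mul(-9, f)), 2) = Pow(Add(Mul(B, f), Mul(-9, f)), 2) = Pow(Add(Mul(-9, f), Mul(B, f)), 2))
Add(46, Mul(Function('v')(-6, Mul(Mul(3, 0), Add(-5, 3))), -26)) = Add(46, Mul(Mul(Pow(Mul(Mul(3, 0), Add(-5, 3)), 2), Pow(Add(-9, -6), 2)), -26)) = Add(46, Mul(Mul(Pow(Mul(0, -2), 2), Pow(-15, 2)), -26)) = Add(46, Mul(Mul(Pow(0, 2), 225), -26)) = Add(46, Mul(Mul(0, 225), -26)) = Add(46, Mul(0, -26)) = Add(46, 0) = 46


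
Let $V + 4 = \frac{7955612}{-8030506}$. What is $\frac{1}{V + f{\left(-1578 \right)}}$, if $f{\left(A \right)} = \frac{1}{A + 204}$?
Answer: $- \frac{5516957622}{27537351185} \approx -0.20034$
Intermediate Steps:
$V = - \frac{20038818}{4015253}$ ($V = -4 + \frac{7955612}{-8030506} = -4 + 7955612 \left(- \frac{1}{8030506}\right) = -4 - \frac{3977806}{4015253} = - \frac{20038818}{4015253} \approx -4.9907$)
$f{\left(A \right)} = \frac{1}{204 + A}$
$\frac{1}{V + f{\left(-1578 \right)}} = \frac{1}{- \frac{20038818}{4015253} + \frac{1}{204 - 1578}} = \frac{1}{- \frac{20038818}{4015253} + \frac{1}{-1374}} = \frac{1}{- \frac{20038818}{4015253} - \frac{1}{1374}} = \frac{1}{- \frac{27537351185}{5516957622}} = - \frac{5516957622}{27537351185}$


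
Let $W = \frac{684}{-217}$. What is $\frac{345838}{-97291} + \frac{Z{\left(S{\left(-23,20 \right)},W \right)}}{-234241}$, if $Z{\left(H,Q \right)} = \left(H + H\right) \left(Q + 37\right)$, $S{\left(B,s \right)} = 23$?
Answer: $- \frac{17611919964056}{4945330425427} \approx -3.5613$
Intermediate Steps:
$W = - \frac{684}{217}$ ($W = 684 \left(- \frac{1}{217}\right) = - \frac{684}{217} \approx -3.1521$)
$Z{\left(H,Q \right)} = 2 H \left(37 + Q\right)$
$\frac{345838}{-97291} + \frac{Z{\left(S{\left(-23,20 \right)},W \right)}}{-234241} = \frac{345838}{-97291} + \frac{2 \cdot 23 \left(37 - \frac{684}{217}\right)}{-234241} = 345838 \left(- \frac{1}{97291}\right) + 2 \cdot 23 \cdot \frac{7345}{217} \left(- \frac{1}{234241}\right) = - \frac{345838}{97291} + \frac{337870}{217} \left(- \frac{1}{234241}\right) = - \frac{345838}{97291} - \frac{337870}{50830297} = - \frac{17611919964056}{4945330425427}$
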